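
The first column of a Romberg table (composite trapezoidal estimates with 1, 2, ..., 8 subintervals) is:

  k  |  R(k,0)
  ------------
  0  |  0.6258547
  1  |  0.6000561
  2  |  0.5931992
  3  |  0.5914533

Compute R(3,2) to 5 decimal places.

Richardson extrapolation on the trapezoidal column (denominator 4−1=3):
R(2,1) = (4·0.5931992 − 0.6000561) / 3 = 0.5909136
R(3,1) = (4·0.5914533 − 0.5931992) / 3 = 0.5908713
R(3,2) = (16·0.5908713 − 0.5909136) / 15 = 0.5908685

0.59087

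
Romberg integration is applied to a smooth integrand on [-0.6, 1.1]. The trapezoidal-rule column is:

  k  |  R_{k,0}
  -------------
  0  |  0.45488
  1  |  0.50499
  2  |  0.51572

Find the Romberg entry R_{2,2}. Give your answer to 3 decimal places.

R_{1,1} = 0.50499 + (0.50499 − 0.45488)/3 = 0.52169
R_{2,1} = 0.51572 + (0.51572 − 0.50499)/3 = 0.51930
R_{2,2} = 0.51930 + (0.51930 − 0.52169)/15 = 0.51914

0.519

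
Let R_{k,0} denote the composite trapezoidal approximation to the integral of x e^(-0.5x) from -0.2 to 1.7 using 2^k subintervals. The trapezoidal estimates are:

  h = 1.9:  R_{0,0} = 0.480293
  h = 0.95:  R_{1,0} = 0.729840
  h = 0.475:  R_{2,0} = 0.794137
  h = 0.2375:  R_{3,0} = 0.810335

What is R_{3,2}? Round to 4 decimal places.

0.8157

Richardson extrapolation on the trapezoidal column (denominator 4−1=3):
R_{2,1} = 0.794137 + (0.794137 − 0.729840)/3 = 0.815569
R_{3,1} = 0.810335 + (0.810335 − 0.794137)/3 = 0.815734
R_{3,2} = 0.815734 + (0.815734 − 0.815569)/15 = 0.815745
(Column j=1 coincides with Simpson's rule on the same nodes.)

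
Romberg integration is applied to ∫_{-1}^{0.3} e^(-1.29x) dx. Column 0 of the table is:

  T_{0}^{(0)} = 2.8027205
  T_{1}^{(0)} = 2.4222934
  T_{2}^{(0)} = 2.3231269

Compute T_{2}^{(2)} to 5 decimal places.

T_{1}^{(1)} = 2.4222934 + (2.4222934 − 2.8027205)/3 = 2.2954844
T_{2}^{(1)} = (4·2.3231269 − 2.4222934) / 3 = 2.2900714
T_{2}^{(2)} = (16·2.2900714 − 2.2954844) / 15 = 2.2897105

2.28971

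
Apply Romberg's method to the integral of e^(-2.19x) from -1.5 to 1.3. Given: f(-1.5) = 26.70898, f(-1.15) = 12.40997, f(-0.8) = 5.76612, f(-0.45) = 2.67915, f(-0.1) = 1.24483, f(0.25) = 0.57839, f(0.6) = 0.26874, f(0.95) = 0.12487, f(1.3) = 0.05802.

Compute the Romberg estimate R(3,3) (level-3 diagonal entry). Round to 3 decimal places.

R(0,0) (trapezoid, 1 panel, h=2.8000): 37.47380
R(1,0) (trapezoid, 2 panels, h=1.4000): 20.47966
R(2,0) (trapezoid, 4 panels, h=0.7000): 14.46423
R(3,0) (trapezoid, 8 panels, h=0.3500): 12.75945
R(1,1) = 20.47966 + (20.47966 − 37.47380)/3 = 14.81495
R(2,1) = 14.46423 + (14.46423 − 20.47966)/3 = 12.45909
R(3,1) = 12.75945 + (12.75945 − 14.46423)/3 = 12.19119
R(2,2) = 12.45909 + (12.45909 − 14.81495)/15 = 12.30203
R(3,2) = 12.19119 + (12.19119 − 12.45909)/15 = 12.17333
R(3,3) = 12.17333 + (12.17333 − 12.30203)/63 = 12.17129

12.171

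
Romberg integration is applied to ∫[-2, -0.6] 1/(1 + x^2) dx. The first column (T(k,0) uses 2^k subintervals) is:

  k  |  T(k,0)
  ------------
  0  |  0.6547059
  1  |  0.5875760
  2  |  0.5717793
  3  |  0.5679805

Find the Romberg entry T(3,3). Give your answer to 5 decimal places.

0.56673

T(1,1) = 0.5875760 + (0.5875760 − 0.6547059)/3 = 0.5651994
T(2,1) = 0.5717793 + (0.5717793 − 0.5875760)/3 = 0.5665137
T(3,1) = 0.5679805 + (0.5679805 − 0.5717793)/3 = 0.5667142
T(2,2) = 0.5665137 + (0.5665137 − 0.5651994)/15 = 0.5666013
T(3,2) = (16·0.5667142 − 0.5665137) / 15 = 0.5667276
T(3,3) = (64·0.5667276 − 0.5666013) / 63 = 0.5667296
(Column j=1 coincides with Simpson's rule on the same nodes.)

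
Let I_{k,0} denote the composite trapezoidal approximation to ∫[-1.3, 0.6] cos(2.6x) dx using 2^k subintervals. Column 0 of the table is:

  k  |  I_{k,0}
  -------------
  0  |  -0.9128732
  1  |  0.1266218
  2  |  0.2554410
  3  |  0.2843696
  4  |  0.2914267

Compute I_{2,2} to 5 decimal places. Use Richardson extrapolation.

Richardson extrapolation on the trapezoidal column (denominator 4−1=3):
I_{1,1} = (4·0.1266218 − (-0.9128732)) / 3 = 0.4731201
I_{2,1} = 0.2554410 + (0.2554410 − 0.1266218)/3 = 0.2983807
I_{2,2} = 0.2983807 + (0.2983807 − 0.4731201)/15 = 0.2867314

0.28673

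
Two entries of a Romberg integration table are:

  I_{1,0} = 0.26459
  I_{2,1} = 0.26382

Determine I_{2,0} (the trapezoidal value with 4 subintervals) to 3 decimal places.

0.264

From I_{2,1} = (4·I_{2,0} − I_{1,0})/3, solve for I_{2,0}:
4·I_{2,0} = 3·0.26382 + 0.26459 = 1.05605
I_{2,0} = 0.26401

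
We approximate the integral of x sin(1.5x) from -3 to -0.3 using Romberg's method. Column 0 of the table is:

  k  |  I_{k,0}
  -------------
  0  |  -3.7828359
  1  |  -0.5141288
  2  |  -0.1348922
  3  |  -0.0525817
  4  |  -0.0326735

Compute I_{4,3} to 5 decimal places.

Richardson extrapolation on the trapezoidal column (denominator 4−1=3):
I_{2,1} = -0.1348922 + (-0.1348922 − (-0.5141288))/3 = -0.0084800
I_{3,1} = (4·(-0.0525817) − (-0.1348922)) / 3 = -0.0251449
I_{4,1} = (4·(-0.0326735) − (-0.0525817)) / 3 = -0.0260374
I_{3,2} = -0.0251449 + (-0.0251449 − (-0.0084800))/15 = -0.0262559
I_{4,2} = (16·(-0.0260374) − (-0.0251449)) / 15 = -0.0260969
I_{4,3} = (64·(-0.0260969) − (-0.0262559)) / 63 = -0.0260944

-0.02609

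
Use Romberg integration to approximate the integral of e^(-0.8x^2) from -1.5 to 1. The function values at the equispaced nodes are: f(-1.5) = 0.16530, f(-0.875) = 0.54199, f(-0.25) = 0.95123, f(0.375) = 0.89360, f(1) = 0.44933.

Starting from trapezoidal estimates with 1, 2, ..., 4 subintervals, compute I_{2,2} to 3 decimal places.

1.713

I_{0,0} (trapezoid, 1 panel, h=2.5000): 0.76829
I_{1,0} (trapezoid, 2 panels, h=1.2500): 1.57318
I_{2,0} (trapezoid, 4 panels, h=0.6250): 1.68383
I_{1,1} = 1.57318 + (1.57318 − 0.76829)/3 = 1.84148
I_{2,1} = 1.68383 + (1.68383 − 1.57318)/3 = 1.72071
I_{2,2} = 1.72071 + (1.72071 − 1.84148)/15 = 1.71266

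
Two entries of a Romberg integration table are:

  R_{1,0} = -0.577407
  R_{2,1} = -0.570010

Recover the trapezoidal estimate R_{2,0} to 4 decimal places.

From R_{2,1} = (4·R_{2,0} − R_{1,0})/3, solve for R_{2,0}:
4·R_{2,0} = 3·(-0.570010) + (-0.577407) = -2.287437
R_{2,0} = -0.571859

-0.5719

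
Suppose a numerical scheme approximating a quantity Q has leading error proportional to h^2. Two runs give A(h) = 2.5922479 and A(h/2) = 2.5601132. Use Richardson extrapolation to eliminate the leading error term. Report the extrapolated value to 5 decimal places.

2.54940

The leading error scales as h^2; refining by a factor of 2 reduces it by 2^2 = 4.
Extrapolated value = (4·A(h/2) − A(h)) / (4 − 1)
= (4·2.5601132 − 2.5922479) / 3
= 7.6482049 / 3 = 2.5494016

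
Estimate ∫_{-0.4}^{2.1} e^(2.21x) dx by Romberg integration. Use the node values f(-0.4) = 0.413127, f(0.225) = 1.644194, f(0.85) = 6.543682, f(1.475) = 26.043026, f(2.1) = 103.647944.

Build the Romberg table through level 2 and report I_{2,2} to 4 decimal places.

47.0262

I_{0,0} (trapezoid, 1 panel, h=2.5000): 130.076339
I_{1,0} (trapezoid, 2 panels, h=1.2500): 73.217772
I_{2,0} (trapezoid, 4 panels, h=0.6250): 53.913398
I_{1,1} = 73.217772 + (73.217772 − 130.076339)/3 = 54.264916
I_{2,1} = 53.913398 + (53.913398 − 73.217772)/3 = 47.478607
I_{2,2} = 47.478607 + (47.478607 − 54.264916)/15 = 47.026186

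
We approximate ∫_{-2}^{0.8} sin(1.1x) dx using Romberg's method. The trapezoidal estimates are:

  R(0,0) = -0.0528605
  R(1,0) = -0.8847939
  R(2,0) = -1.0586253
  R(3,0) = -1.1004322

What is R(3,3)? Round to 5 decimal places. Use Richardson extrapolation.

-1.11423

Richardson extrapolation on the trapezoidal column (denominator 4−1=3):
R(1,1) = -0.8847939 + (-0.8847939 − (-0.0528605))/3 = -1.1621050
R(2,1) = (4·(-1.0586253) − (-0.8847939)) / 3 = -1.1165691
R(3,1) = (4·(-1.1004322) − (-1.0586253)) / 3 = -1.1143678
R(2,2) = (16·(-1.1165691) − (-1.1621050)) / 15 = -1.1135334
R(3,2) = -1.1143678 + (-1.1143678 − (-1.1165691))/15 = -1.1142210
R(3,3) = -1.1142210 + (-1.1142210 − (-1.1135334))/63 = -1.1142319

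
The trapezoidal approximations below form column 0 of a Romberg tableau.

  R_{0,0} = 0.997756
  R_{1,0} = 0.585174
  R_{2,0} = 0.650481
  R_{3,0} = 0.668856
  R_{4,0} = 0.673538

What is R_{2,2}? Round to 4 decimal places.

0.6872

Richardson extrapolation on the trapezoidal column (denominator 4−1=3):
R_{1,1} = (4·0.585174 − 0.997756) / 3 = 0.447647
R_{2,1} = (4·0.650481 − 0.585174) / 3 = 0.672250
R_{2,2} = 0.672250 + (0.672250 − 0.447647)/15 = 0.687224
(Column j=1 coincides with Simpson's rule on the same nodes.)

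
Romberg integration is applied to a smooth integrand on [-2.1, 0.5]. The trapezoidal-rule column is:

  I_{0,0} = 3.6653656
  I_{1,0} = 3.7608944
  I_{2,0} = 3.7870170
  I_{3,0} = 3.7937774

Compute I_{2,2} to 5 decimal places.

3.79592

Richardson extrapolation on the trapezoidal column (denominator 4−1=3):
I_{1,1} = 3.7608944 + (3.7608944 − 3.6653656)/3 = 3.7927373
I_{2,1} = (4·3.7870170 − 3.7608944) / 3 = 3.7957245
I_{2,2} = 3.7957245 + (3.7957245 − 3.7927373)/15 = 3.7959236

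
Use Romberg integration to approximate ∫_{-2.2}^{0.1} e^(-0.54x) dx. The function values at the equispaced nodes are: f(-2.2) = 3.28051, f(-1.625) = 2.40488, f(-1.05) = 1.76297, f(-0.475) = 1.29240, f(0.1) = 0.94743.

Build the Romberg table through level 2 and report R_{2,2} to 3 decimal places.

R_{0,0} (trapezoid, 1 panel, h=2.3000): 4.86213
R_{1,0} (trapezoid, 2 panels, h=1.1500): 4.45848
R_{2,0} (trapezoid, 4 panels, h=0.5750): 4.35518
R_{1,1} = 4.45848 + (4.45848 − 4.86213)/3 = 4.32393
R_{2,1} = 4.35518 + (4.35518 − 4.45848)/3 = 4.32075
R_{2,2} = 4.32075 + (4.32075 − 4.32393)/15 = 4.32054

4.321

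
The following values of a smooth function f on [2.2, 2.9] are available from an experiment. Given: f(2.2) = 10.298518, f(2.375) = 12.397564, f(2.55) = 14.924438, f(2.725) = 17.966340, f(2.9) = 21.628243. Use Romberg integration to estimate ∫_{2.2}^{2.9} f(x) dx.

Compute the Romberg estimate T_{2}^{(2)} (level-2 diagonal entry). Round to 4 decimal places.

10.6884

T_{0}^{(0)} (trapezoid, 1 panel, h=0.7000): 11.174366
T_{1}^{(0)} (trapezoid, 2 panels, h=0.3500): 10.810736
T_{2}^{(0)} (trapezoid, 4 panels, h=0.1750): 10.719051
T_{1}^{(1)} = 10.810736 + (10.810736 − 11.174366)/3 = 10.689526
T_{2}^{(1)} = 10.719051 + (10.719051 − 10.810736)/3 = 10.688489
T_{2}^{(2)} = 10.688489 + (10.688489 − 10.689526)/15 = 10.688420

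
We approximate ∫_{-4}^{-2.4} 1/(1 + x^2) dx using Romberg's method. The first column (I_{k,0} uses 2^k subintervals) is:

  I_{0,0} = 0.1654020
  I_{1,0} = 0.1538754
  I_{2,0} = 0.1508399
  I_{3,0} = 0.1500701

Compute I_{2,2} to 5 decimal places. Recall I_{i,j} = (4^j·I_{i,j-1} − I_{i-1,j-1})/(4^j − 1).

0.14981

Richardson extrapolation on the trapezoidal column (denominator 4−1=3):
I_{1,1} = (4·0.1538754 − 0.1654020) / 3 = 0.1500332
I_{2,1} = 0.1508399 + (0.1508399 − 0.1538754)/3 = 0.1498281
I_{2,2} = (16·0.1498281 − 0.1500332) / 15 = 0.1498144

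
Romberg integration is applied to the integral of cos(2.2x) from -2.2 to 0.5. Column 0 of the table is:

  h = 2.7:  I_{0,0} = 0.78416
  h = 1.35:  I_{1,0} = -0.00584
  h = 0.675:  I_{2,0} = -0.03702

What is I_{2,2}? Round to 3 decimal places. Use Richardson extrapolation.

I_{1,1} = -0.00584 + (-0.00584 − 0.78416)/3 = -0.26917
I_{2,1} = -0.03702 + (-0.03702 − (-0.00584))/3 = -0.04741
I_{2,2} = (16·(-0.04741) − (-0.26917)) / 15 = -0.03263

-0.033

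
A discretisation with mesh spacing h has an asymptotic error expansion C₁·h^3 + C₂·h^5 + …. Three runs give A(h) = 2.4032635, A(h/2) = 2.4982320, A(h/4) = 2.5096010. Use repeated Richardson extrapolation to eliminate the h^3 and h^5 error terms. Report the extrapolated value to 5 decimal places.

2.51121

First eliminate the h^3 term (factor 2^3 = 8):
  B₁ = (8·2.4982320 − 2.4032635)/7 = 2.5117989
  B₂ = (8·2.5096010 − 2.4982320)/7 = 2.5112251
Then eliminate the h^5 term (factor 2^5 = 32):
  (32·2.5112251 − 2.5117989)/31 = 2.5112066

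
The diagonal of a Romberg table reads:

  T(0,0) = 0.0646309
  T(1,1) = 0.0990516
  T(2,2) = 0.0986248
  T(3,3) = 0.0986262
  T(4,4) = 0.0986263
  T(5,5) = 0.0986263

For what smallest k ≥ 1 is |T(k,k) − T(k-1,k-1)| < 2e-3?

|T(1,1) − T(0,0)| = 0.0344207 ≥ 2e-3
|T(2,2) − T(1,1)| = 0.0004268 < 2e-3

k = 2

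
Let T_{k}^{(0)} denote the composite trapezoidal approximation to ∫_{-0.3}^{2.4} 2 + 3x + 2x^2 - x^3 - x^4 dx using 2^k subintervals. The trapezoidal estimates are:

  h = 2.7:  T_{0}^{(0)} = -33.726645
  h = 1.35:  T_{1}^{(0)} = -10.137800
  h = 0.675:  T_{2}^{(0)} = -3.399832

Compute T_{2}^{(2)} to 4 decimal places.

-1.0791

Richardson extrapolation on the trapezoidal column (denominator 4−1=3):
T_{1}^{(1)} = -10.137800 + (-10.137800 − (-33.726645))/3 = -2.274852
T_{2}^{(1)} = (4·(-3.399832) − (-10.137800)) / 3 = -1.153843
T_{2}^{(2)} = (16·(-1.153843) − (-2.274852)) / 15 = -1.079109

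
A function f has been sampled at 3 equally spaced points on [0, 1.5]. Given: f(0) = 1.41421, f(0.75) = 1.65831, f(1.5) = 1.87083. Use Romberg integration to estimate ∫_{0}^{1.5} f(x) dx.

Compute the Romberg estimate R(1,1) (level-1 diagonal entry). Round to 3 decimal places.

2.480

R(0,0) (trapezoid, 1 panel, h=1.5000): 2.46378
R(1,0) (trapezoid, 2 panels, h=0.7500): 2.47562
R(1,1) = 2.47562 + (2.47562 − 2.46378)/3 = 2.47957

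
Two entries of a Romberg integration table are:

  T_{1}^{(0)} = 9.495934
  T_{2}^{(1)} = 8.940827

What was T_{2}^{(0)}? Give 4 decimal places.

9.0796

From T_{2}^{(1)} = (4·T_{2}^{(0)} − T_{1}^{(0)})/3, solve for T_{2}^{(0)}:
4·T_{2}^{(0)} = 3·8.940827 + 9.495934 = 36.318415
T_{2}^{(0)} = 9.079604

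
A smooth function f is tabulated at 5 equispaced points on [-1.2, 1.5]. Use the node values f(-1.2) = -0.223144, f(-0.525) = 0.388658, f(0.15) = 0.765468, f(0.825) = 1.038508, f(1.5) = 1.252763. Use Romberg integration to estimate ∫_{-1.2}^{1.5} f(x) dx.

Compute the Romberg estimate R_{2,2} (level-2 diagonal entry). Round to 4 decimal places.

R_{0,0} (trapezoid, 1 panel, h=2.7000): 1.389986
R_{1,0} (trapezoid, 2 panels, h=1.3500): 1.728375
R_{2,0} (trapezoid, 4 panels, h=0.6750): 1.827524
R_{1,1} = 1.728375 + (1.728375 − 1.389986)/3 = 1.841171
R_{2,1} = 1.827524 + (1.827524 − 1.728375)/3 = 1.860574
R_{2,2} = 1.860574 + (1.860574 − 1.841171)/15 = 1.861868

1.8619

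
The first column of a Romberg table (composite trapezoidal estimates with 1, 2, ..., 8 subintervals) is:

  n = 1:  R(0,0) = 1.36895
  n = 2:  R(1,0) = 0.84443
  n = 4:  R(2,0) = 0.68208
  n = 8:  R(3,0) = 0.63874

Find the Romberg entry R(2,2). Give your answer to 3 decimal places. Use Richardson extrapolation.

Richardson extrapolation on the trapezoidal column (denominator 4−1=3):
R(1,1) = (4·0.84443 − 1.36895) / 3 = 0.66959
R(2,1) = 0.68208 + (0.68208 − 0.84443)/3 = 0.62796
R(2,2) = 0.62796 + (0.62796 − 0.66959)/15 = 0.62518

0.625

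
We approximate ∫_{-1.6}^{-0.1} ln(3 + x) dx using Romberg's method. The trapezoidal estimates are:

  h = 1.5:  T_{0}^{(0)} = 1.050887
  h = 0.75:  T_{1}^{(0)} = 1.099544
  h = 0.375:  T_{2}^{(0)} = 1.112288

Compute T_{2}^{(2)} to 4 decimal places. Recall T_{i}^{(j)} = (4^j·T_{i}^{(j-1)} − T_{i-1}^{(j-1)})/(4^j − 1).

T_{1}^{(1)} = (4·1.099544 − 1.050887) / 3 = 1.115763
T_{2}^{(1)} = (4·1.112288 − 1.099544) / 3 = 1.116536
T_{2}^{(2)} = 1.116536 + (1.116536 − 1.115763)/15 = 1.116588

1.1166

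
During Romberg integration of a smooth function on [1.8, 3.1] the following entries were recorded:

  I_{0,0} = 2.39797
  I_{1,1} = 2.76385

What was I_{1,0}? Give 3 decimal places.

2.672

From I_{1,1} = (4·I_{1,0} − I_{0,0})/3, solve for I_{1,0}:
4·I_{1,0} = 3·2.76385 + 2.39797 = 10.68952
I_{1,0} = 2.67238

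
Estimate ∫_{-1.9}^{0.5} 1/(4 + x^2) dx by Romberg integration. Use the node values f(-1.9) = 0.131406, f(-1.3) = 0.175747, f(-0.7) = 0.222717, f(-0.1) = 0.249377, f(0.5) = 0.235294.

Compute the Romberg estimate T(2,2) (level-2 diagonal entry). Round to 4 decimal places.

T(0,0) (trapezoid, 1 panel, h=2.4000): 0.440040
T(1,0) (trapezoid, 2 panels, h=1.2000): 0.487280
T(2,0) (trapezoid, 4 panels, h=0.6000): 0.498715
T(1,1) = 0.487280 + (0.487280 − 0.440040)/3 = 0.503027
T(2,1) = 0.498715 + (0.498715 − 0.487280)/3 = 0.502527
T(2,2) = 0.502527 + (0.502527 − 0.503027)/15 = 0.502494

0.5025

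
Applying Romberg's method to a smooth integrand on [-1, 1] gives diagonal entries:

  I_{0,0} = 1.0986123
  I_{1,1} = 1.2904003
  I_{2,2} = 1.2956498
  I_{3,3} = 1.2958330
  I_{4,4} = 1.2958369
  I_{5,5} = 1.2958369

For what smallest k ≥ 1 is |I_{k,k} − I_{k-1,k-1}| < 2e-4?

|I_{1,1} − I_{0,0}| = 0.1917880 ≥ 2e-4
|I_{2,2} − I_{1,1}| = 0.0052495 ≥ 2e-4
|I_{3,3} − I_{2,2}| = 0.0001832 < 2e-4

k = 3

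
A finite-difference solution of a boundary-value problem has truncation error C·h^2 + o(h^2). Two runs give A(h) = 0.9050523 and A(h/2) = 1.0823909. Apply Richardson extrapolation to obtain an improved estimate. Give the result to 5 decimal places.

Extrapolated value = (4·A(h/2) − A(h)) / (4 − 1)
= (4·1.0823909 − 0.9050523) / 3
= 3.4245113 / 3 = 1.1415038

1.14150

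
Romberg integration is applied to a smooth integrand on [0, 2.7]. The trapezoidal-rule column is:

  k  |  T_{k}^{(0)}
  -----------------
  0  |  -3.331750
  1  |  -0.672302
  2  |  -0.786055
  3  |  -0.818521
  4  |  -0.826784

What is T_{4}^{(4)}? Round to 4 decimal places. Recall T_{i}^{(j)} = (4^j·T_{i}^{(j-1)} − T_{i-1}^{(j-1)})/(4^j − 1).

Richardson extrapolation on the trapezoidal column (denominator 4−1=3):
T_{1}^{(1)} = (4·(-0.672302) − (-3.331750)) / 3 = 0.214181
T_{2}^{(1)} = (4·(-0.786055) − (-0.672302)) / 3 = -0.823973
T_{3}^{(1)} = -0.818521 + (-0.818521 − (-0.786055))/3 = -0.829343
T_{4}^{(1)} = -0.826784 + (-0.826784 − (-0.818521))/3 = -0.829538
T_{2}^{(2)} = -0.823973 + (-0.823973 − 0.214181)/15 = -0.893183
T_{3}^{(2)} = -0.829343 + (-0.829343 − (-0.823973))/15 = -0.829701
T_{4}^{(2)} = -0.829538 + (-0.829538 − (-0.829343))/15 = -0.829551
T_{3}^{(3)} = (64·(-0.829701) − (-0.893183)) / 63 = -0.828693
T_{4}^{(3)} = -0.829551 + (-0.829551 − (-0.829701))/63 = -0.829549
T_{4}^{(4)} = -0.829549 + (-0.829549 − (-0.828693))/255 = -0.829552
(Column j=1 coincides with Simpson's rule on the same nodes.)

-0.8296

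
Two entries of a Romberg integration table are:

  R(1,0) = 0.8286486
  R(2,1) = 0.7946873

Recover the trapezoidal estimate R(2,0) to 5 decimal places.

0.80318

From R(2,1) = (4·R(2,0) − R(1,0))/3, solve for R(2,0):
4·R(2,0) = 3·0.7946873 + 0.8286486 = 3.2127105
R(2,0) = 0.8031776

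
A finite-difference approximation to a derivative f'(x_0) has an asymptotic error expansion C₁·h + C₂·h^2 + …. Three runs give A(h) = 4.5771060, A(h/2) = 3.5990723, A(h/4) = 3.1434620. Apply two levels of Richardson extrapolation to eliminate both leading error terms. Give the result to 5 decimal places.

First eliminate the h term (factor 2^1 = 2):
  B₁ = (2·3.5990723 − 4.5771060)/1 = 2.6210386
  B₂ = (2·3.1434620 − 3.5990723)/1 = 2.6878517
Then eliminate the h^2 term (factor 2^2 = 4):
  (4·2.6878517 − 2.6210386)/3 = 2.7101227

2.71012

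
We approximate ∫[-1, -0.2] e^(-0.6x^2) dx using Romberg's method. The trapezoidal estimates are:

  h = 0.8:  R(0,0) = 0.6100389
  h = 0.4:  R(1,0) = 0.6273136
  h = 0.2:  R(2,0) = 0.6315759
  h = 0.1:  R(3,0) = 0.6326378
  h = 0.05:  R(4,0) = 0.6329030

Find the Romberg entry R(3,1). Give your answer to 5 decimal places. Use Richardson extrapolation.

0.63299

R(3,1) = 0.6326378 + (0.6326378 − 0.6315759)/3 = 0.6329918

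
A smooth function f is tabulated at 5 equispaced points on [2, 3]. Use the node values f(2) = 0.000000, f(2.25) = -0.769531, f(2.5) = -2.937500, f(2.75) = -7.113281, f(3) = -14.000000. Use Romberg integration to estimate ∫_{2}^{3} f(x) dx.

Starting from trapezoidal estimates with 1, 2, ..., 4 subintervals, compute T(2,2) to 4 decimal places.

T(0,0) (trapezoid, 1 panel, h=1.0000): -7.000000
T(1,0) (trapezoid, 2 panels, h=0.5000): -4.968750
T(2,0) (trapezoid, 4 panels, h=0.2500): -4.455078
T(1,1) = -4.968750 + (-4.968750 − (-7.000000))/3 = -4.291667
T(2,1) = -4.455078 + (-4.455078 − (-4.968750))/3 = -4.283854
T(2,2) = -4.283854 + (-4.283854 − (-4.291667))/15 = -4.283333

-4.2833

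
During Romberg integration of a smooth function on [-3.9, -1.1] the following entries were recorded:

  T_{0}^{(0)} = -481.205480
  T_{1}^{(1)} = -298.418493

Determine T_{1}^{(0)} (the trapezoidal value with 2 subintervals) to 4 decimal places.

From T_{1}^{(1)} = (4·T_{1}^{(0)} − T_{0}^{(0)})/3, solve for T_{1}^{(0)}:
4·T_{1}^{(0)} = 3·(-298.418493) + (-481.205480) = -1376.460959
T_{1}^{(0)} = -344.115240

-344.1152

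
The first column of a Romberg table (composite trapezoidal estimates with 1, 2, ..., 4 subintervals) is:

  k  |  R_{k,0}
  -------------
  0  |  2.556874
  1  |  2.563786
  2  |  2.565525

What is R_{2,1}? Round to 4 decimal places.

Richardson extrapolation on the trapezoidal column (denominator 4−1=3):
R_{2,1} = 2.565525 + (2.565525 − 2.563786)/3 = 2.566105
(Column j=1 coincides with Simpson's rule on the same nodes.)

2.5661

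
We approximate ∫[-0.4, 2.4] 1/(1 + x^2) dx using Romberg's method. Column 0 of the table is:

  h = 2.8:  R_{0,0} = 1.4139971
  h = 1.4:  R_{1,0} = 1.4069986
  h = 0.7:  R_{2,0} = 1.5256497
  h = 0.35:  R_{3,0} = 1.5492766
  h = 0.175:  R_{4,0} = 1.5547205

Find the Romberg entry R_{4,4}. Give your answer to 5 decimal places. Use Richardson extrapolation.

1.55649

Richardson extrapolation on the trapezoidal column (denominator 4−1=3):
R_{1,1} = (4·1.4069986 − 1.4139971) / 3 = 1.4046658
R_{2,1} = (4·1.5256497 − 1.4069986) / 3 = 1.5652001
R_{3,1} = 1.5492766 + (1.5492766 − 1.5256497)/3 = 1.5571522
R_{4,1} = 1.5547205 + (1.5547205 − 1.5492766)/3 = 1.5565351
R_{2,2} = 1.5652001 + (1.5652001 − 1.4046658)/15 = 1.5759024
R_{3,2} = (16·1.5571522 − 1.5652001) / 15 = 1.5566157
R_{4,2} = 1.5565351 + (1.5565351 − 1.5571522)/15 = 1.5564940
R_{3,3} = (64·1.5566157 − 1.5759024) / 63 = 1.5563096
R_{4,3} = 1.5564940 + (1.5564940 − 1.5566157)/63 = 1.5564921
R_{4,4} = (256·1.5564921 − 1.5563096) / 255 = 1.5564928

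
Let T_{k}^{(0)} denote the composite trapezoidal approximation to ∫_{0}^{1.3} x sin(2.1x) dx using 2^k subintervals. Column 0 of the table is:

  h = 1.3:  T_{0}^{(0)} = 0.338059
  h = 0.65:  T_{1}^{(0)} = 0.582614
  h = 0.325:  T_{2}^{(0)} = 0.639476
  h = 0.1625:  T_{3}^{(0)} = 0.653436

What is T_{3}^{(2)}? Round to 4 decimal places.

Richardson extrapolation on the trapezoidal column (denominator 4−1=3):
T_{2}^{(1)} = (4·0.639476 − 0.582614) / 3 = 0.658430
T_{3}^{(1)} = 0.653436 + (0.653436 − 0.639476)/3 = 0.658089
T_{3}^{(2)} = 0.658089 + (0.658089 − 0.658430)/15 = 0.658066

0.6581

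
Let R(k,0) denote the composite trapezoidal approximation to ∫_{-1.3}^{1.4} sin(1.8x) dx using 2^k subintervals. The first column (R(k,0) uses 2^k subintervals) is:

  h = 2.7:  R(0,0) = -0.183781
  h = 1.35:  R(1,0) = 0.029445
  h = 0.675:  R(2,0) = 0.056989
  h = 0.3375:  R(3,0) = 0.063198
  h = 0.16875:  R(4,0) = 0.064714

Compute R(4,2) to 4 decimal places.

0.0652

Richardson extrapolation on the trapezoidal column (denominator 4−1=3):
R(3,1) = 0.063198 + (0.063198 − 0.056989)/3 = 0.065268
R(4,1) = (4·0.064714 − 0.063198) / 3 = 0.065219
R(4,2) = 0.065219 + (0.065219 − 0.065268)/15 = 0.065216
(Column j=1 coincides with Simpson's rule on the same nodes.)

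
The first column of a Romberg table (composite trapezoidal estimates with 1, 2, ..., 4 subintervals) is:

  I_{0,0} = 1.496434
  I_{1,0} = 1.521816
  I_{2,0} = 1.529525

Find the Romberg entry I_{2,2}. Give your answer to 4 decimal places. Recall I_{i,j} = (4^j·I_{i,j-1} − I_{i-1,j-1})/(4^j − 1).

Richardson extrapolation on the trapezoidal column (denominator 4−1=3):
I_{1,1} = 1.521816 + (1.521816 − 1.496434)/3 = 1.530277
I_{2,1} = (4·1.529525 − 1.521816) / 3 = 1.532095
I_{2,2} = 1.532095 + (1.532095 − 1.530277)/15 = 1.532216

1.5322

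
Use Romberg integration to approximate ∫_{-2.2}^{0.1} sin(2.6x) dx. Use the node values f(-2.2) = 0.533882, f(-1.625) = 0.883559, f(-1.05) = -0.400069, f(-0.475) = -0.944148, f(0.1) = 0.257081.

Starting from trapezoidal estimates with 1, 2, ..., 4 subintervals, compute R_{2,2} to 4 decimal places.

-0.0307

R_{0,0} (trapezoid, 1 panel, h=2.3000): 0.909607
R_{1,0} (trapezoid, 2 panels, h=1.1500): -0.005276
R_{2,0} (trapezoid, 4 panels, h=0.5750): -0.037476
R_{1,1} = -0.005276 + (-0.005276 − 0.909607)/3 = -0.310237
R_{2,1} = -0.037476 + (-0.037476 − (-0.005276))/3 = -0.048209
R_{2,2} = -0.048209 + (-0.048209 − (-0.310237))/15 = -0.030740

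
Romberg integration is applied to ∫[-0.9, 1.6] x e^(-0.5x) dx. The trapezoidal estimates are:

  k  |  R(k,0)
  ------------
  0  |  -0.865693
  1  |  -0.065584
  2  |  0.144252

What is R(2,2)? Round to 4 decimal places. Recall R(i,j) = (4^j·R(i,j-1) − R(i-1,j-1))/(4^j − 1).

Richardson extrapolation on the trapezoidal column (denominator 4−1=3):
R(1,1) = (4·(-0.065584) − (-0.865693)) / 3 = 0.201119
R(2,1) = 0.144252 + (0.144252 − (-0.065584))/3 = 0.214197
R(2,2) = (16·0.214197 − 0.201119) / 15 = 0.215069
(Column j=1 coincides with Simpson's rule on the same nodes.)

0.2151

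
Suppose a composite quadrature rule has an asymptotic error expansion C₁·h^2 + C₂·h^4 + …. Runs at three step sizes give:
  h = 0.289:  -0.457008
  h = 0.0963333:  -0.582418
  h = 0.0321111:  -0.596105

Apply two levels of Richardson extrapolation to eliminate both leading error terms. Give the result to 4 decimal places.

-0.5978

First eliminate the h^2 term (factor 3^2 = 9):
  B₁ = (9·(-0.582418) − (-0.457008))/8 = -0.598094
  B₂ = (9·(-0.596105) − (-0.582418))/8 = -0.597816
Then eliminate the h^4 term (factor 3^4 = 81):
  (81·(-0.597816) − (-0.598094))/80 = -0.597813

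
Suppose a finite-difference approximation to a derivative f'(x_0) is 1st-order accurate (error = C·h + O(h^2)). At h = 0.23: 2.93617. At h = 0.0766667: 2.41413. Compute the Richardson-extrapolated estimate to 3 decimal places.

2.153

The leading error scales as h; refining by a factor of 3 reduces it by 3^1 = 3.
Extrapolated value = (3·A(h/3) − A(h)) / (3 − 1)
= (3·2.41413 − 2.93617) / 2
= 4.30622 / 2 = 2.15311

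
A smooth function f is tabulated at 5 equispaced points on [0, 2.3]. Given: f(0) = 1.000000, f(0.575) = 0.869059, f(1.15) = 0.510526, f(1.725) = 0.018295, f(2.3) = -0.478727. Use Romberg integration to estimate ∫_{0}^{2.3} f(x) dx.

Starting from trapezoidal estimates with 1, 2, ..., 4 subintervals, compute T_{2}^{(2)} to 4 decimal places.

0.9755

T_{0}^{(0)} (trapezoid, 1 panel, h=2.3000): 0.599464
T_{1}^{(0)} (trapezoid, 2 panels, h=1.1500): 0.886837
T_{2}^{(0)} (trapezoid, 4 panels, h=0.5750): 0.953647
T_{1}^{(1)} = 0.886837 + (0.886837 − 0.599464)/3 = 0.982628
T_{2}^{(1)} = 0.953647 + (0.953647 − 0.886837)/3 = 0.975917
T_{2}^{(2)} = 0.975917 + (0.975917 − 0.982628)/15 = 0.975470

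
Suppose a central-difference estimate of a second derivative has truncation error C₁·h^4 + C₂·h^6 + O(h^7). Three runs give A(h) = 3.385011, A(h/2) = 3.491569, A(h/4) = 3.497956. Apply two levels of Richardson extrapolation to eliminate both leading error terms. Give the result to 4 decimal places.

First eliminate the h^4 term (factor 2^4 = 16):
  B₁ = (16·3.491569 − 3.385011)/15 = 3.498673
  B₂ = (16·3.497956 − 3.491569)/15 = 3.498382
Then eliminate the h^6 term (factor 2^6 = 64):
  (64·3.498382 − 3.498673)/63 = 3.498377

3.4984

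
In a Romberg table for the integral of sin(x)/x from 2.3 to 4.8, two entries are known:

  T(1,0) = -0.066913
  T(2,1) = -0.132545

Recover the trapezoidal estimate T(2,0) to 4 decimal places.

From T(2,1) = (4·T(2,0) − T(1,0))/3, solve for T(2,0):
4·T(2,0) = 3·(-0.132545) + (-0.066913) = -0.464548
T(2,0) = -0.116137

-0.1161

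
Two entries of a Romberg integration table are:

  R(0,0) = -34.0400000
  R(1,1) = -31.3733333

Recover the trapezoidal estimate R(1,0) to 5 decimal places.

From R(1,1) = (4·R(1,0) − R(0,0))/3, solve for R(1,0):
4·R(1,0) = 3·(-31.3733333) + (-34.0400000) = -128.1599999
R(1,0) = -32.0400000

-32.04000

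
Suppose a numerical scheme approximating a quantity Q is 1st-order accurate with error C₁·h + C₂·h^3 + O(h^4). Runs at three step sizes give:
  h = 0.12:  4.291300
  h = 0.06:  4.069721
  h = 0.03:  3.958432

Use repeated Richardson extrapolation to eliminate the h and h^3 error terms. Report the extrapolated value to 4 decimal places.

3.8470

First eliminate the h term (factor 2^1 = 2):
  B₁ = (2·4.069721 − 4.291300)/1 = 3.848142
  B₂ = (2·3.958432 − 4.069721)/1 = 3.847143
Then eliminate the h^3 term (factor 2^3 = 8):
  (8·3.847143 − 3.848142)/7 = 3.847000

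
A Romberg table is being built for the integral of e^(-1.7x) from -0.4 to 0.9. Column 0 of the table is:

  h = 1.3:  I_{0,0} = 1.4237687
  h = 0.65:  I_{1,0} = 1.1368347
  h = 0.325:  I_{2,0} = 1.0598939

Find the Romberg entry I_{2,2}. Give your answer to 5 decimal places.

Richardson extrapolation on the trapezoidal column (denominator 4−1=3):
I_{1,1} = 1.1368347 + (1.1368347 − 1.4237687)/3 = 1.0411900
I_{2,1} = (4·1.0598939 − 1.1368347) / 3 = 1.0342470
I_{2,2} = 1.0342470 + (1.0342470 − 1.0411900)/15 = 1.0337841

1.03378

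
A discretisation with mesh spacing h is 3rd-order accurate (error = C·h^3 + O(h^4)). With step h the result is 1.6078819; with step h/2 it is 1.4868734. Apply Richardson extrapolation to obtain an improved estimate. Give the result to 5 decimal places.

1.46959

The leading error scales as h^3; refining by a factor of 2 reduces it by 2^3 = 8.
Extrapolated value = (8·A(h/2) − A(h)) / (8 − 1)
= (8·1.4868734 − 1.6078819) / 7
= 10.2871053 / 7 = 1.4695865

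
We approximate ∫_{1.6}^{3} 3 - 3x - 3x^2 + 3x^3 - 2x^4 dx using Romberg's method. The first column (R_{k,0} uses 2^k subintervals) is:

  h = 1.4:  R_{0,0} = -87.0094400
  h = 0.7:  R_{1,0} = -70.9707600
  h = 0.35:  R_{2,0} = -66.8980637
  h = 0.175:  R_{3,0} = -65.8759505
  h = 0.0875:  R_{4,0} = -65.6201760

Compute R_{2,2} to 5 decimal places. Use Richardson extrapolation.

-65.53490

R_{1,1} = (4·(-70.9707600) − (-87.0094400)) / 3 = -65.6245333
R_{2,1} = (4·(-66.8980637) − (-70.9707600)) / 3 = -65.5404983
R_{2,2} = (16·(-65.5404983) − (-65.6245333)) / 15 = -65.5348960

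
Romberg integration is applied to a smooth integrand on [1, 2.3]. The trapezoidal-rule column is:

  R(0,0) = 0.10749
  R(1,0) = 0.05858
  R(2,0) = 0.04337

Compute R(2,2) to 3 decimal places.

Richardson extrapolation on the trapezoidal column (denominator 4−1=3):
R(1,1) = 0.05858 + (0.05858 − 0.10749)/3 = 0.04228
R(2,1) = (4·0.04337 − 0.05858) / 3 = 0.03830
R(2,2) = 0.03830 + (0.03830 − 0.04228)/15 = 0.03803
(Column j=1 coincides with Simpson's rule on the same nodes.)

0.038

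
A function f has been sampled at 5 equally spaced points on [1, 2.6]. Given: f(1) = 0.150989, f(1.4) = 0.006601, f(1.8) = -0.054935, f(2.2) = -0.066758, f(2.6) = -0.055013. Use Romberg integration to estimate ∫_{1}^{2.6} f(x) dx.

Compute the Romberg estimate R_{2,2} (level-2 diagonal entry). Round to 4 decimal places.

R_{0,0} (trapezoid, 1 panel, h=1.6000): 0.076781
R_{1,0} (trapezoid, 2 panels, h=0.8000): -0.005558
R_{2,0} (trapezoid, 4 panels, h=0.4000): -0.026842
R_{1,1} = -0.005558 + (-0.005558 − 0.076781)/3 = -0.033004
R_{2,1} = -0.026842 + (-0.026842 − (-0.005558))/3 = -0.033937
R_{2,2} = -0.033937 + (-0.033937 − (-0.033004))/15 = -0.033999

-0.0340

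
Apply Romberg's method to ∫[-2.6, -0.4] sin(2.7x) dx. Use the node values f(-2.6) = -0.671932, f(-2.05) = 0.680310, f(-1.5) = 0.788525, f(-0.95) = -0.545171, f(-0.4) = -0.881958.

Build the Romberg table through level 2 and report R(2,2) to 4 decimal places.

R(0,0) (trapezoid, 1 panel, h=2.2000): -1.709279
R(1,0) (trapezoid, 2 panels, h=1.1000): 0.012738
R(2,0) (trapezoid, 4 panels, h=0.5500): 0.080695
R(1,1) = 0.012738 + (0.012738 − (-1.709279))/3 = 0.586744
R(2,1) = 0.080695 + (0.080695 − 0.012738)/3 = 0.103347
R(2,2) = 0.103347 + (0.103347 − 0.586744)/15 = 0.071121

0.0711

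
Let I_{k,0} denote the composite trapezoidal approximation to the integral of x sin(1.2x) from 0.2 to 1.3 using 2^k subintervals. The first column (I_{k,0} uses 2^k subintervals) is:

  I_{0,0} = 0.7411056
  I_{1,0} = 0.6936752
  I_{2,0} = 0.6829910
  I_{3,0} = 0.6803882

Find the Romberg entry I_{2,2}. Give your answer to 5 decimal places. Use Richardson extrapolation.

0.67953

Richardson extrapolation on the trapezoidal column (denominator 4−1=3):
I_{1,1} = 0.6936752 + (0.6936752 − 0.7411056)/3 = 0.6778651
I_{2,1} = (4·0.6829910 − 0.6936752) / 3 = 0.6794296
I_{2,2} = (16·0.6794296 − 0.6778651) / 15 = 0.6795339
(Column j=1 coincides with Simpson's rule on the same nodes.)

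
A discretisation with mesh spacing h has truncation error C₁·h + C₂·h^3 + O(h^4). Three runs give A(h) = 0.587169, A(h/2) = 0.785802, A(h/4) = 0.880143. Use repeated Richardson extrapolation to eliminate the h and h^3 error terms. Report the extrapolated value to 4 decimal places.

0.9731

First eliminate the h term (factor 2^1 = 2):
  B₁ = (2·0.785802 − 0.587169)/1 = 0.984435
  B₂ = (2·0.880143 − 0.785802)/1 = 0.974484
Then eliminate the h^3 term (factor 2^3 = 8):
  (8·0.974484 − 0.984435)/7 = 0.973062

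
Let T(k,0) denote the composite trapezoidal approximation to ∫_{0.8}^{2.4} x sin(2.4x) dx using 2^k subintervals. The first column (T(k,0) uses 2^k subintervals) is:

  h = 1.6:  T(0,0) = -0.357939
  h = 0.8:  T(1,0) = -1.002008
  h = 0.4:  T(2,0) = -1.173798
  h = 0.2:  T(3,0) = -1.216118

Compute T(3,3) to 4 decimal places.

-1.2301

Richardson extrapolation on the trapezoidal column (denominator 4−1=3):
T(1,1) = -1.002008 + (-1.002008 − (-0.357939))/3 = -1.216698
T(2,1) = (4·(-1.173798) − (-1.002008)) / 3 = -1.231061
T(3,1) = -1.216118 + (-1.216118 − (-1.173798))/3 = -1.230225
T(2,2) = (16·(-1.231061) − (-1.216698)) / 15 = -1.232019
T(3,2) = (16·(-1.230225) − (-1.231061)) / 15 = -1.230169
T(3,3) = (64·(-1.230169) − (-1.232019)) / 63 = -1.230140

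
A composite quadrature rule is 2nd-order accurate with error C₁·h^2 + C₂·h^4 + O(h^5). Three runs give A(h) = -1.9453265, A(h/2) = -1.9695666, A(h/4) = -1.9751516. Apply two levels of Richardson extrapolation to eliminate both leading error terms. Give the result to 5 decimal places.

First eliminate the h^2 term (factor 2^2 = 4):
  B₁ = (4·(-1.9695666) − (-1.9453265))/3 = -1.9776466
  B₂ = (4·(-1.9751516) − (-1.9695666))/3 = -1.9770133
Then eliminate the h^4 term (factor 2^4 = 16):
  (16·(-1.9770133) − (-1.9776466))/15 = -1.9769711

-1.97697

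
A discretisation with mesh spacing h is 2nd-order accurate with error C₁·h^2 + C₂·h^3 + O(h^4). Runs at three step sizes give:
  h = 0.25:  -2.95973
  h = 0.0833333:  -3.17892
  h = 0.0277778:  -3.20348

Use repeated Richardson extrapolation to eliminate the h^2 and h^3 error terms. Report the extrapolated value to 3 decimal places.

-3.207

First eliminate the h^2 term (factor 3^2 = 9):
  B₁ = (9·(-3.17892) − (-2.95973))/8 = -3.20632
  B₂ = (9·(-3.20348) − (-3.17892))/8 = -3.20655
Then eliminate the h^3 term (factor 3^3 = 27):
  (27·(-3.20655) − (-3.20632))/26 = -3.20656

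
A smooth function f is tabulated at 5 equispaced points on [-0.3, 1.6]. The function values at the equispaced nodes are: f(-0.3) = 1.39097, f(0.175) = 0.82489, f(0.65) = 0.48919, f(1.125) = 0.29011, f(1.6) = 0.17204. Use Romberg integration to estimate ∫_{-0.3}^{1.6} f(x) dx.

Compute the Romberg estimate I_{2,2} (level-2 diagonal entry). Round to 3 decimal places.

I_{0,0} (trapezoid, 1 panel, h=1.9000): 1.48486
I_{1,0} (trapezoid, 2 panels, h=0.9500): 1.20716
I_{2,0} (trapezoid, 4 panels, h=0.4750): 1.13321
I_{1,1} = 1.20716 + (1.20716 − 1.48486)/3 = 1.11459
I_{2,1} = 1.13321 + (1.13321 − 1.20716)/3 = 1.10856
I_{2,2} = 1.10856 + (1.10856 − 1.11459)/15 = 1.10816

1.108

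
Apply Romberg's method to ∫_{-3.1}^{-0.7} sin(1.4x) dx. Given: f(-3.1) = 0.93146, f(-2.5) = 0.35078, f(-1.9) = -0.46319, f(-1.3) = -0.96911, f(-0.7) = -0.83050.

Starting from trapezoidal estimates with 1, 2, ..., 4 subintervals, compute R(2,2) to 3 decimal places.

-0.657

R(0,0) (trapezoid, 1 panel, h=2.4000): 0.12115
R(1,0) (trapezoid, 2 panels, h=1.2000): -0.49525
R(2,0) (trapezoid, 4 panels, h=0.6000): -0.61862
R(1,1) = -0.49525 + (-0.49525 − 0.12115)/3 = -0.70072
R(2,1) = -0.61862 + (-0.61862 − (-0.49525))/3 = -0.65974
R(2,2) = -0.65974 + (-0.65974 − (-0.70072))/15 = -0.65701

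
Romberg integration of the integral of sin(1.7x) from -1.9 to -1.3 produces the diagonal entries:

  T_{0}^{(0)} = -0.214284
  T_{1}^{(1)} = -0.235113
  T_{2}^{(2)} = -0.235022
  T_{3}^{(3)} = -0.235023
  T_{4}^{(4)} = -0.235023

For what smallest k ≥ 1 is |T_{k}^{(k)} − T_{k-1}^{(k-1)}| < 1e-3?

|T_{1}^{(1)} − T_{0}^{(0)}| = 0.020829 ≥ 1e-3
|T_{2}^{(2)} − T_{1}^{(1)}| = 0.000091 < 1e-3

k = 2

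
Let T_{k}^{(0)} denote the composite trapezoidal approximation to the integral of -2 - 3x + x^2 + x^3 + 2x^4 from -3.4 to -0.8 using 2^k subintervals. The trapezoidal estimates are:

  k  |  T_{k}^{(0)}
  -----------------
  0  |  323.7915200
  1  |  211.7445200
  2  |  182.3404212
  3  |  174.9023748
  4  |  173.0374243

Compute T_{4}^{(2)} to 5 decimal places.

172.41529

T_{3}^{(1)} = (4·174.9023748 − 182.3404212) / 3 = 172.4230260
T_{4}^{(1)} = (4·173.0374243 − 174.9023748) / 3 = 172.4157741
T_{4}^{(2)} = 172.4157741 + (172.4157741 − 172.4230260)/15 = 172.4152906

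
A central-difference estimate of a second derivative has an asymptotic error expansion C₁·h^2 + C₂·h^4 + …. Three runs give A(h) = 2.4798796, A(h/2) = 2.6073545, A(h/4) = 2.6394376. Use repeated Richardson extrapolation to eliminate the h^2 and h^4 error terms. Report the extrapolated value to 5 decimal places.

First eliminate the h^2 term (factor 2^2 = 4):
  B₁ = (4·2.6073545 − 2.4798796)/3 = 2.6498461
  B₂ = (4·2.6394376 − 2.6073545)/3 = 2.6501320
Then eliminate the h^4 term (factor 2^4 = 16):
  (16·2.6501320 − 2.6498461)/15 = 2.6501511

2.65015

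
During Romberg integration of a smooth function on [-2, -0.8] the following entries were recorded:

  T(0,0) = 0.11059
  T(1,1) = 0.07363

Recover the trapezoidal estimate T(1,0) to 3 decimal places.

From T(1,1) = (4·T(1,0) − T(0,0))/3, solve for T(1,0):
4·T(1,0) = 3·0.07363 + 0.11059 = 0.33148
T(1,0) = 0.08287

0.083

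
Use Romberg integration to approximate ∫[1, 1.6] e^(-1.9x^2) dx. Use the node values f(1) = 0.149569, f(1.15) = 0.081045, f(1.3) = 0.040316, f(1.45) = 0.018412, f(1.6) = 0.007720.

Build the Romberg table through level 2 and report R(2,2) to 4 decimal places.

0.0318

R(0,0) (trapezoid, 1 panel, h=0.6000): 0.047187
R(1,0) (trapezoid, 2 panels, h=0.3000): 0.035688
R(2,0) (trapezoid, 4 panels, h=0.1500): 0.032763
R(1,1) = 0.035688 + (0.035688 − 0.047187)/3 = 0.031855
R(2,1) = 0.032763 + (0.032763 − 0.035688)/3 = 0.031788
R(2,2) = 0.031788 + (0.031788 − 0.031855)/15 = 0.031784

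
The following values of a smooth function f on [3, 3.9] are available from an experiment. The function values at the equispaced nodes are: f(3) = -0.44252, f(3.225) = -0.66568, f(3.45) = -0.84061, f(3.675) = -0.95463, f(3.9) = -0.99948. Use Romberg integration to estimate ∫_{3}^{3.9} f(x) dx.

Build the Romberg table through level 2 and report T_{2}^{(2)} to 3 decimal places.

T_{0}^{(0)} (trapezoid, 1 panel, h=0.9000): -0.64890
T_{1}^{(0)} (trapezoid, 2 panels, h=0.4500): -0.70272
T_{2}^{(0)} (trapezoid, 4 panels, h=0.2250): -0.71593
T_{1}^{(1)} = -0.70272 + (-0.70272 − (-0.64890))/3 = -0.72066
T_{2}^{(1)} = -0.71593 + (-0.71593 − (-0.70272))/3 = -0.72033
T_{2}^{(2)} = -0.72033 + (-0.72033 − (-0.72066))/15 = -0.72031

-0.720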